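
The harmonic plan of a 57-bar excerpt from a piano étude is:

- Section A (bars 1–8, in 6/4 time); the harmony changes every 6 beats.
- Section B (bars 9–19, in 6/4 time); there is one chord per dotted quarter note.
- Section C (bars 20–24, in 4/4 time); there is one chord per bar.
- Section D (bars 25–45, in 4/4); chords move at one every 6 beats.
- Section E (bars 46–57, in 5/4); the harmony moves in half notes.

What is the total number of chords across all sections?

A: 8 bars × 6 beats = 48 beats; 6 beats/chord → 8 chords.
B: 11 bars × 6 beats = 66 beats; 1.5 beats/chord → 44 chords.
C: 5 bars × 4 beats = 20 beats; 4 beats/chord → 5 chords.
D: 21 bars × 4 beats = 84 beats; 6 beats/chord → 14 chords.
E: 12 bars × 5 beats = 60 beats; 2 beats/chord → 30 chords.
Total: 8 + 44 + 5 + 14 + 30 = 101.

101 chords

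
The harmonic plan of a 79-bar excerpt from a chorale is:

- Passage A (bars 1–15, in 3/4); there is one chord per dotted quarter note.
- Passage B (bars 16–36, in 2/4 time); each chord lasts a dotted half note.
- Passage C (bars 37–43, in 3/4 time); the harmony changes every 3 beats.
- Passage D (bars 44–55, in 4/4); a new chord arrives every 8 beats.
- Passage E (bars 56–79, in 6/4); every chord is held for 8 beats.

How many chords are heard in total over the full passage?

75 chords

A has 45 beats and chords last 1.5 each, so 30 chords.
B has 42 beats and chords last 3 each, so 14 chords.
C has 21 beats and chords last 3 each, so 7 chords.
D has 48 beats and chords last 8 each, so 6 chords.
E has 144 beats and chords last 8 each, so 18 chords.
Total: 30 + 14 + 7 + 6 + 18 = 75.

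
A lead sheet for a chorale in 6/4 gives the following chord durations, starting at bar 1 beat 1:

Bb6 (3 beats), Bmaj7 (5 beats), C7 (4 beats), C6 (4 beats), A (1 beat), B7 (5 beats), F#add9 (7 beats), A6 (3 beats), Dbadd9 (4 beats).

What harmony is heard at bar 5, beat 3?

F#add9

Beat 3 of bar 5 is beat (5−1)×6 + 3 = 27 overall.
Running totals: Bb6 ends at 3, Bmaj7 ends at 8, C7 ends at 12, C6 ends at 16, A ends at 17, B7 ends at 22, F#add9 ends at 29.
Beat 27 falls within F#add9.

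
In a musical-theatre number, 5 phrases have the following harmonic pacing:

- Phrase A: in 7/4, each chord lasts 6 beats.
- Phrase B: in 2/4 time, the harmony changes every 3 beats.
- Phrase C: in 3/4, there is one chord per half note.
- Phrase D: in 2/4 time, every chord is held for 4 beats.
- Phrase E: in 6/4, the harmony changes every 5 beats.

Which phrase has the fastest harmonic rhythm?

A: each chord is 6 beats in 7/4, so 7/6 per bar.
B: each chord is 3 beats in 2/4, so 2/3 per bar.
C: each chord is 2 beats in 3/4, so 1.5 per bar.
D: each chord is 4 beats in 2/4, so 0.5 per bar.
E: each chord is 5 beats in 6/4, so 1.2 per bar.
Fastest is C at 1.5 chords/bar.

Phrase C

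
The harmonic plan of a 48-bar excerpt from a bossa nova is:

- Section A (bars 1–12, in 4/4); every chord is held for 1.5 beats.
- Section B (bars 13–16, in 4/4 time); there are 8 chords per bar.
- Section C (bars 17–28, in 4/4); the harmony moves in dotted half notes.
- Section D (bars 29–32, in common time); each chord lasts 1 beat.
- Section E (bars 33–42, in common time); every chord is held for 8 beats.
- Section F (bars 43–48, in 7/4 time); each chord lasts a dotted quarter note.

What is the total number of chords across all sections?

129 chords

A: 12 bars × 4 beats = 48 beats; 1.5 beats/chord → 32 chords.
B: 4 bars × 4 beats = 16 beats; 0.5 beats/chord → 32 chords.
C: 12 bars × 4 beats = 48 beats; 3 beats/chord → 16 chords.
D: 4 bars × 4 beats = 16 beats; 1 beat/chord → 16 chords.
E: 10 bars × 4 beats = 40 beats; 8 beats/chord → 5 chords.
F: 6 bars × 7 beats = 42 beats; 1.5 beats/chord → 28 chords.
Total: 32 + 32 + 16 + 16 + 5 + 28 = 129.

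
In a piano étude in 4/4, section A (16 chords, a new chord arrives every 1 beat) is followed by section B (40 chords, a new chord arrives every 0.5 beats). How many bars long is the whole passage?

9 bars

A: 16 × 1 = 16 beats = 4 bars.
B: 40 × 0.5 = 20 beats = 5 bars.
Total: 4 + 5 = 9 bars.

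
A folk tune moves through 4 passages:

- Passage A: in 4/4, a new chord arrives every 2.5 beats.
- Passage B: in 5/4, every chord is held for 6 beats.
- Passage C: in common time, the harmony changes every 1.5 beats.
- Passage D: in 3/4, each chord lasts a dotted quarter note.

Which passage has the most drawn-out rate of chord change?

Passage B

A: 4 beats/bar ÷ 2.5 beats/chord = 1.6 chords/bar.
B: 5 beats/bar ÷ 6 beats/chord = 5/6 chords/bar.
C: 4 beats/bar ÷ 1.5 beats/chord = 8/3 chords/bar.
D: 3 beats/bar ÷ 1.5 beats/chord = 2 chords/bar.
Slowest is B at 5/6 chords/bar.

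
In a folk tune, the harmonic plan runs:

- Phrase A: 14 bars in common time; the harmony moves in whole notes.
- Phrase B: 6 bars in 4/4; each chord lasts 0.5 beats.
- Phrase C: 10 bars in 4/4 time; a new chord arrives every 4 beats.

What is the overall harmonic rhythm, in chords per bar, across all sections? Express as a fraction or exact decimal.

2.4 chords per bar

A: 14 × 4 = 56 beats ÷ 4 = 14 chords.
B: 6 × 4 = 24 beats ÷ 0.5 = 48 chords.
C: 10 × 4 = 40 beats ÷ 4 = 10 chords.
Overall: 72 chords over 30 bars → 72/30 = 2.4 chords per bar.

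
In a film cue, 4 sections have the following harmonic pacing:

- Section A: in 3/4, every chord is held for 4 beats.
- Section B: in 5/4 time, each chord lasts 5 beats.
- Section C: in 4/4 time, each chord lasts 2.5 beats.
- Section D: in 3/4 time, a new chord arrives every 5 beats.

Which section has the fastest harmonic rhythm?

A: 3 beats/bar ÷ 4 beats/chord = 0.75 chords/bar.
B: 5 beats/bar ÷ 5 beats/chord = 1 chord/bar.
C: 4 beats/bar ÷ 2.5 beats/chord = 1.6 chords/bar.
D: 3 beats/bar ÷ 5 beats/chord = 0.6 chords/bar.
Fastest is C at 1.6 chords/bar.

Section C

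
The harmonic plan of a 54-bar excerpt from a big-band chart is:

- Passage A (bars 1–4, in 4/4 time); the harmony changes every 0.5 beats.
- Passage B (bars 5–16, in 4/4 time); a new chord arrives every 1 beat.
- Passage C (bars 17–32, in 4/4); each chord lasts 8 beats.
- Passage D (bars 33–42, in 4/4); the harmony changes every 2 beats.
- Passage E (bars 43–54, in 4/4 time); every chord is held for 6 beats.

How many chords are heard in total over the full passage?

116 chords

A has 16 beats and chords last 0.5 each, so 32 chords.
B has 48 beats and chords last 1 each, so 48 chords.
C has 64 beats and chords last 8 each, so 8 chords.
D has 40 beats and chords last 2 each, so 20 chords.
E has 48 beats and chords last 6 each, so 8 chords.
Total: 32 + 48 + 8 + 20 + 8 = 116.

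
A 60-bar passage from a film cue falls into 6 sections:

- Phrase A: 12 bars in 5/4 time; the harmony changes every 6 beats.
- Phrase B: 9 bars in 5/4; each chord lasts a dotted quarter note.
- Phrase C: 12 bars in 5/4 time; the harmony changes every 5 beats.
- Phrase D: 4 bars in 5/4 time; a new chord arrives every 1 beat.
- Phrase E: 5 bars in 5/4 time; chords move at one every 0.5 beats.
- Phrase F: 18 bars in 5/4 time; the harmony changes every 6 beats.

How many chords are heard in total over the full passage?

137 chords

A: 12·5 = 60 beats, 60/6 = 10 chords.
B: 9·5 = 45 beats, 45/1.5 = 30 chords.
C: 12·5 = 60 beats, 60/5 = 12 chords.
D: 4·5 = 20 beats, 20/1 = 20 chords.
E: 5·5 = 25 beats, 25/0.5 = 50 chords.
F: 18·5 = 90 beats, 90/6 = 15 chords.
Total: 10 + 30 + 12 + 20 + 50 + 15 = 137.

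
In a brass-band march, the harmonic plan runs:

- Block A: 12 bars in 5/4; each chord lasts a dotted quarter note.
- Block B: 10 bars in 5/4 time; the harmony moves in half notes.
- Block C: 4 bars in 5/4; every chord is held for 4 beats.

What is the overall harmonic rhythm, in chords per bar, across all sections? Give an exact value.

35/13 chords per bar

A: 12 × 5 = 60 beats ÷ 1.5 = 40 chords.
B: 10 × 5 = 50 beats ÷ 2 = 25 chords.
C: 4 × 5 = 20 beats ÷ 4 = 5 chords.
Overall: 70 chords over 26 bars → 70/26 = 35/13 chords per bar.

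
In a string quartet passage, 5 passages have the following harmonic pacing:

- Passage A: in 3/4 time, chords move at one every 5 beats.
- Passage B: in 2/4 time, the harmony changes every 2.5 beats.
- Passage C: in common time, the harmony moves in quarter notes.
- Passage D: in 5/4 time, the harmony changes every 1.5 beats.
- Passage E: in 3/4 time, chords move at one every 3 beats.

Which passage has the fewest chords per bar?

Passage A

A: each chord is 5 beats in 3/4, so 0.6 per bar.
B: each chord is 2.5 beats in 2/4, so 0.8 per bar.
C: each chord is 1 beat in 4/4, so 4 per bar.
D: each chord is 1.5 beats in 5/4, so 10/3 per bar.
E: each chord is 3 beats in 3/4, so 1 per bar.
Slowest is A at 0.6 chords/bar.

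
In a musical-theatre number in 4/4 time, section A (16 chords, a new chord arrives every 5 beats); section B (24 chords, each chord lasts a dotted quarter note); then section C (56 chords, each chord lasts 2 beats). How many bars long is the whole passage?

57 bars

A: 16 × 5 = 80 beats = 20 bars.
B: 24 × 1.5 = 36 beats = 9 bars.
C: 56 × 2 = 112 beats = 28 bars.
Total: 20 + 9 + 28 = 57 bars.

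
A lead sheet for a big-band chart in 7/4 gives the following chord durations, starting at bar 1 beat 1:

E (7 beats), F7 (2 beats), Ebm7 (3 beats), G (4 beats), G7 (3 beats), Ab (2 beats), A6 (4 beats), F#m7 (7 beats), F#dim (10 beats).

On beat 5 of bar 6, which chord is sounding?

Beat 5 of bar 6 is beat (6−1)×7 + 5 = 40 overall.
Running totals: E ends at 7, F7 ends at 9, Ebm7 ends at 12, G ends at 16, G7 ends at 19, Ab ends at 21, A6 ends at 25, F#m7 ends at 32, F#dim ends at 42.
Beat 40 falls within F#dim.

F#dim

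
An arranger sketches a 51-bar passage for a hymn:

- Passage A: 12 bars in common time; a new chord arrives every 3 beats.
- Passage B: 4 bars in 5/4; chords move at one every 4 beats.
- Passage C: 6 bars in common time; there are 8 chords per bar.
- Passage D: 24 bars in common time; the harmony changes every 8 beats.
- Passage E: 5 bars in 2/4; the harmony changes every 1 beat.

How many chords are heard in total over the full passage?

A has 48 beats and chords last 3 each, so 16 chords.
B has 20 beats and chords last 4 each, so 5 chords.
C has 24 beats and chords last 0.5 each, so 48 chords.
D has 96 beats and chords last 8 each, so 12 chords.
E has 10 beats and chords last 1 each, so 10 chords.
Total: 16 + 5 + 48 + 12 + 10 = 91.

91 chords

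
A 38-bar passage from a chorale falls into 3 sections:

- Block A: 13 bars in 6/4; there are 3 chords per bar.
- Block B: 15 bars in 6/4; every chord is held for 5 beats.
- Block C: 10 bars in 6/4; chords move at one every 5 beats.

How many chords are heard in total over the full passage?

A: 13·6 = 78 beats, 78/2 = 39 chords.
B: 15·6 = 90 beats, 90/5 = 18 chords.
C: 10·6 = 60 beats, 60/5 = 12 chords.
Total: 39 + 18 + 12 = 69.

69 chords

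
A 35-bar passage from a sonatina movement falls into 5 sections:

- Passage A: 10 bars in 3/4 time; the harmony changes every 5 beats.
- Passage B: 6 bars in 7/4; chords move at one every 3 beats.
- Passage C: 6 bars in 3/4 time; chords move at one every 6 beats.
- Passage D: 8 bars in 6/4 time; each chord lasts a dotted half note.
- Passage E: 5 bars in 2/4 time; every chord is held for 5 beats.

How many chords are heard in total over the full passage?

41 chords

A has 30 beats and chords last 5 each, so 6 chords.
B has 42 beats and chords last 3 each, so 14 chords.
C has 18 beats and chords last 6 each, so 3 chords.
D has 48 beats and chords last 3 each, so 16 chords.
E has 10 beats and chords last 5 each, so 2 chords.
Total: 6 + 14 + 3 + 16 + 2 = 41.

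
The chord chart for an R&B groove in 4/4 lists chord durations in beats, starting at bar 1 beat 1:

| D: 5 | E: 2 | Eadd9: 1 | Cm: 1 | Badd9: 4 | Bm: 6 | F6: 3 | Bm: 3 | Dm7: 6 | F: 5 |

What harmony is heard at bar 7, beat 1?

Bm

Beat 1 of bar 7 is beat (7−1)×4 + 1 = 25 overall.
Running totals: D ends at 5, E ends at 7, Eadd9 ends at 8, Cm ends at 9, Badd9 ends at 13, Bm ends at 19, F6 ends at 22, Bm ends at 25.
Beat 25 falls within Bm.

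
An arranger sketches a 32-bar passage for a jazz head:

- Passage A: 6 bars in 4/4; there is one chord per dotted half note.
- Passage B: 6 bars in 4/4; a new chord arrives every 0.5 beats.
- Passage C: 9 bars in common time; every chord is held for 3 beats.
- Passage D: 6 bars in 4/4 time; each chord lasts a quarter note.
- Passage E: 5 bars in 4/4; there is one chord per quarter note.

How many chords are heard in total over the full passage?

A has 24 beats and chords last 3 each, so 8 chords.
B has 24 beats and chords last 0.5 each, so 48 chords.
C has 36 beats and chords last 3 each, so 12 chords.
D has 24 beats and chords last 1 each, so 24 chords.
E has 20 beats and chords last 1 each, so 20 chords.
Total: 8 + 48 + 12 + 24 + 20 = 112.

112 chords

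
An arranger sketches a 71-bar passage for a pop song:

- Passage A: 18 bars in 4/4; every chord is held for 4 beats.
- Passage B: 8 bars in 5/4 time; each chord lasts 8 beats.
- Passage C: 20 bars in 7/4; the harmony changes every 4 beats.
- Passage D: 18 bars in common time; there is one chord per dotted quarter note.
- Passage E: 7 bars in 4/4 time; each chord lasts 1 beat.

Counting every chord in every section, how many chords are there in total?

134 chords

A: 18·4 = 72 beats, 72/4 = 18 chords.
B: 8·5 = 40 beats, 40/8 = 5 chords.
C: 20·7 = 140 beats, 140/4 = 35 chords.
D: 18·4 = 72 beats, 72/1.5 = 48 chords.
E: 7·4 = 28 beats, 28/1 = 28 chords.
Total: 18 + 5 + 35 + 48 + 28 = 134.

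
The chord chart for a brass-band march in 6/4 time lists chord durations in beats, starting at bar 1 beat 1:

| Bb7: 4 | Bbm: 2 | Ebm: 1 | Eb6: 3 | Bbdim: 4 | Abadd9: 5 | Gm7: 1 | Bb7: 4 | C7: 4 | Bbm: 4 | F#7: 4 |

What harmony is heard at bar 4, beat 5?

Bb7

Beat 5 of bar 4 is beat (4−1)×6 + 5 = 23 overall.
Running totals: Bb7 ends at 4, Bbm ends at 6, Ebm ends at 7, Eb6 ends at 10, Bbdim ends at 14, Abadd9 ends at 19, Gm7 ends at 20, Bb7 ends at 24.
Beat 23 falls within Bb7.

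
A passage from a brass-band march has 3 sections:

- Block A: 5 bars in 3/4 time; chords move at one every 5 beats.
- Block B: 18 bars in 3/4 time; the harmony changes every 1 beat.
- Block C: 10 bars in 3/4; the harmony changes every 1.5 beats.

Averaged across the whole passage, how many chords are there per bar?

A: 5 × 3 = 15 beats ÷ 5 = 3 chords.
B: 18 × 3 = 54 beats ÷ 1 = 54 chords.
C: 10 × 3 = 30 beats ÷ 1.5 = 20 chords.
Overall: 77 chords over 33 bars → 77/33 = 7/3 chords per bar.

7/3 chords per bar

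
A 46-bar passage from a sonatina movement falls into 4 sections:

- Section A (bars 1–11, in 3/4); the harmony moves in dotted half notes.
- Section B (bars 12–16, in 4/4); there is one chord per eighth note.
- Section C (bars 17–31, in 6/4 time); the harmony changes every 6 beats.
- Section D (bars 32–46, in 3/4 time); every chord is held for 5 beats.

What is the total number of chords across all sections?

A: 11·3 = 33 beats, 33/3 = 11 chords.
B: 5·4 = 20 beats, 20/0.5 = 40 chords.
C: 15·6 = 90 beats, 90/6 = 15 chords.
D: 15·3 = 45 beats, 45/5 = 9 chords.
Total: 11 + 40 + 15 + 9 = 75.

75 chords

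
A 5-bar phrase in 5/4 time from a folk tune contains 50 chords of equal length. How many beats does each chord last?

0.5 beats

5 bars × 5 beats/bar = 25 beats total.
25 beats ÷ 50 chords = 0.5 beats per chord.
(That is an eighth note.)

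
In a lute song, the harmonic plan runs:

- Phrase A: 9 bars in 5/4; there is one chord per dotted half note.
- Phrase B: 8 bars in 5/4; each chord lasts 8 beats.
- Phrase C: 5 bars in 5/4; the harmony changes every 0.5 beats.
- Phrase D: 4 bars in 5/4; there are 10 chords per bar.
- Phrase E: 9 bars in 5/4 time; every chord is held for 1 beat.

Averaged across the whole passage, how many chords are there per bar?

A: 9 × 5 = 45 beats ÷ 3 = 15 chords.
B: 8 × 5 = 40 beats ÷ 8 = 5 chords.
C: 5 × 5 = 25 beats ÷ 0.5 = 50 chords.
D: 4 × 5 = 20 beats ÷ 0.5 = 40 chords.
E: 9 × 5 = 45 beats ÷ 1 = 45 chords.
Overall: 155 chords over 35 bars → 155/35 = 31/7 chords per bar.

31/7 chords per bar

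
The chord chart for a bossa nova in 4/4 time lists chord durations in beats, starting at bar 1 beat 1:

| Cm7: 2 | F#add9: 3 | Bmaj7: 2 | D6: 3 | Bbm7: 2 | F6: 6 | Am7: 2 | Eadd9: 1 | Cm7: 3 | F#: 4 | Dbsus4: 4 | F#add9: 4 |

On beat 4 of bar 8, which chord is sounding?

Dbsus4

Beat 4 of bar 8 is beat (8−1)×4 + 4 = 32 overall.
Running totals: Cm7 ends at 2, F#add9 ends at 5, Bmaj7 ends at 7, D6 ends at 10, Bbm7 ends at 12, F6 ends at 18, Am7 ends at 20, Eadd9 ends at 21, Cm7 ends at 24, F# ends at 28, Dbsus4 ends at 32.
Beat 32 falls within Dbsus4.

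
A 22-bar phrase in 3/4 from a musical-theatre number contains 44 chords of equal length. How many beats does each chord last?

1.5 beats

22 bars × 3 beats/bar = 66 beats total.
66 beats ÷ 44 chords = 1.5 beats per chord.
(That is a dotted quarter note.)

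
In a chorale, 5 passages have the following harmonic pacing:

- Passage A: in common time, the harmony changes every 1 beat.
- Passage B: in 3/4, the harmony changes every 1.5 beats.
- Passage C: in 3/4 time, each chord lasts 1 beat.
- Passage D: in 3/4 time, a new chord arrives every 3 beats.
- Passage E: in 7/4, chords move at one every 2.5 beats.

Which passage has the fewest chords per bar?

Passage D

A: 4 beats/bar ÷ 1 beat/chord = 4 chords/bar.
B: 3 beats/bar ÷ 1.5 beats/chord = 2 chords/bar.
C: 3 beats/bar ÷ 1 beat/chord = 3 chords/bar.
D: 3 beats/bar ÷ 3 beats/chord = 1 chord/bar.
E: 7 beats/bar ÷ 2.5 beats/chord = 2.8 chords/bar.
Slowest is D at 1 chords/bar.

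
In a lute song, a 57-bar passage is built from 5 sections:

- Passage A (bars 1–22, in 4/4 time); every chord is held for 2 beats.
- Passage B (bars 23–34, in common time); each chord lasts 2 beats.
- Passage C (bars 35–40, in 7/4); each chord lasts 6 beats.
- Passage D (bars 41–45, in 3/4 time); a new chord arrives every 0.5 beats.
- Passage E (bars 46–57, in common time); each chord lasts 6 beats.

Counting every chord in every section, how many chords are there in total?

113 chords

A: 22 bars × 4 beats = 88 beats; 2 beats/chord → 44 chords.
B: 12 bars × 4 beats = 48 beats; 2 beats/chord → 24 chords.
C: 6 bars × 7 beats = 42 beats; 6 beats/chord → 7 chords.
D: 5 bars × 3 beats = 15 beats; 0.5 beats/chord → 30 chords.
E: 12 bars × 4 beats = 48 beats; 6 beats/chord → 8 chords.
Total: 44 + 24 + 7 + 30 + 8 = 113.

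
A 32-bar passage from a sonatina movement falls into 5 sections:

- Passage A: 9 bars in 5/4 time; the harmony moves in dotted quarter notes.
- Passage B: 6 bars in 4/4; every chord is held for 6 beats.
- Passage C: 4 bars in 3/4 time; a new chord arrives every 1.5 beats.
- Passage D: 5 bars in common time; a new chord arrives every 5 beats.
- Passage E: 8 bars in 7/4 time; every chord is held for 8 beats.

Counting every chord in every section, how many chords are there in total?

53 chords

A: 9·5 = 45 beats, 45/1.5 = 30 chords.
B: 6·4 = 24 beats, 24/6 = 4 chords.
C: 4·3 = 12 beats, 12/1.5 = 8 chords.
D: 5·4 = 20 beats, 20/5 = 4 chords.
E: 8·7 = 56 beats, 56/8 = 7 chords.
Total: 30 + 4 + 8 + 4 + 7 = 53.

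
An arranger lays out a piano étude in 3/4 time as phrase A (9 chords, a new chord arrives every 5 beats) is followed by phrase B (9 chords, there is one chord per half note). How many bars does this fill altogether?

21 bars

A: 9 × 5 = 45 beats = 15 bars.
B: 9 × 2 = 18 beats = 6 bars.
Total: 15 + 6 = 21 bars.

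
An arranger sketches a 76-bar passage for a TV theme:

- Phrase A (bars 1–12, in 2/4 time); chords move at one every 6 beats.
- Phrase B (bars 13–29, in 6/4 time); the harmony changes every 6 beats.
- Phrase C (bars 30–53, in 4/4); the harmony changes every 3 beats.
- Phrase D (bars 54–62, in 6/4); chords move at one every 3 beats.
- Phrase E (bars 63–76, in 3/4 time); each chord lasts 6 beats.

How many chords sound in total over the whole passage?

78 chords

A has 24 beats and chords last 6 each, so 4 chords.
B has 102 beats and chords last 6 each, so 17 chords.
C has 96 beats and chords last 3 each, so 32 chords.
D has 54 beats and chords last 3 each, so 18 chords.
E has 42 beats and chords last 6 each, so 7 chords.
Total: 4 + 17 + 32 + 18 + 7 = 78.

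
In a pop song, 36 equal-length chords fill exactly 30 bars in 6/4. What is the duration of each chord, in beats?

5 beats

30 bars × 6 beats/bar = 180 beats total.
180 beats ÷ 36 chords = 5 beats per chord.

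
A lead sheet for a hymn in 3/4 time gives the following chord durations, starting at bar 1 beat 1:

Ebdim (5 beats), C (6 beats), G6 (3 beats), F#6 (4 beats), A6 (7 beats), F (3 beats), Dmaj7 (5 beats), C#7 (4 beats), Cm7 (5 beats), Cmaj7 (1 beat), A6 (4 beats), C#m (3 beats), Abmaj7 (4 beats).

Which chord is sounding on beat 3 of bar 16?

Beat 3 of bar 16 is beat (16−1)×3 + 3 = 48 overall.
Running totals: Ebdim ends at 5, C ends at 11, G6 ends at 14, F#6 ends at 18, A6 ends at 25, F ends at 28, Dmaj7 ends at 33, C#7 ends at 37, Cm7 ends at 42, Cmaj7 ends at 43, A6 ends at 47, C#m ends at 50.
Beat 48 falls within C#m.

C#m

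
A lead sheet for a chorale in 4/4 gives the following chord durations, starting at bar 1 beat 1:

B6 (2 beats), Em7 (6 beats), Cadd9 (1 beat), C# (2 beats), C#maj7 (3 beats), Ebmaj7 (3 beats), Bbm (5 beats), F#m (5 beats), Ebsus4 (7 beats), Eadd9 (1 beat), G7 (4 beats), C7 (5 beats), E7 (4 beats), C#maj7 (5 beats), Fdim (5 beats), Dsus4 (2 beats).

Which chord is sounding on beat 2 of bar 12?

Beat 2 of bar 12 is beat (12−1)×4 + 2 = 46 overall.
Running totals: B6 ends at 2, Em7 ends at 8, Cadd9 ends at 9, C# ends at 11, C#maj7 ends at 14, Ebmaj7 ends at 17, Bbm ends at 22, F#m ends at 27, Ebsus4 ends at 34, Eadd9 ends at 35, G7 ends at 39, C7 ends at 44, E7 ends at 48.
Beat 46 falls within E7.

E7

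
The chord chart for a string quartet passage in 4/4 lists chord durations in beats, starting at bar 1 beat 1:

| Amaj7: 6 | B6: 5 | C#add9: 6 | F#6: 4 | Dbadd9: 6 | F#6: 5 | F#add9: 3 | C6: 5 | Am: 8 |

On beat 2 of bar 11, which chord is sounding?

Beat 2 of bar 11 is beat (11−1)×4 + 2 = 42 overall.
Running totals: Amaj7 ends at 6, B6 ends at 11, C#add9 ends at 17, F#6 ends at 21, Dbadd9 ends at 27, F#6 ends at 32, F#add9 ends at 35, C6 ends at 40, Am ends at 48.
Beat 42 falls within Am.

Am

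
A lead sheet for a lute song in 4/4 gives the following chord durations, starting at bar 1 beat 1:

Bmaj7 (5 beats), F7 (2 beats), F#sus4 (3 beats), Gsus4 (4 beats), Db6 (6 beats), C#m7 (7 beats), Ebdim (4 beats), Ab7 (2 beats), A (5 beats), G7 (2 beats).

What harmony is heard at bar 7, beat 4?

Ebdim

Beat 4 of bar 7 is beat (7−1)×4 + 4 = 28 overall.
Running totals: Bmaj7 ends at 5, F7 ends at 7, F#sus4 ends at 10, Gsus4 ends at 14, Db6 ends at 20, C#m7 ends at 27, Ebdim ends at 31.
Beat 28 falls within Ebdim.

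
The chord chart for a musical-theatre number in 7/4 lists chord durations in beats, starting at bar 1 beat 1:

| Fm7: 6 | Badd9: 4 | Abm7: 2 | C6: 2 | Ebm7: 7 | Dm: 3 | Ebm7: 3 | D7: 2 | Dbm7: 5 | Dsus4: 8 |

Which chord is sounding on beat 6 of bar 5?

Dbm7

Beat 6 of bar 5 is beat (5−1)×7 + 6 = 34 overall.
Running totals: Fm7 ends at 6, Badd9 ends at 10, Abm7 ends at 12, C6 ends at 14, Ebm7 ends at 21, Dm ends at 24, Ebm7 ends at 27, D7 ends at 29, Dbm7 ends at 34.
Beat 34 falls within Dbm7.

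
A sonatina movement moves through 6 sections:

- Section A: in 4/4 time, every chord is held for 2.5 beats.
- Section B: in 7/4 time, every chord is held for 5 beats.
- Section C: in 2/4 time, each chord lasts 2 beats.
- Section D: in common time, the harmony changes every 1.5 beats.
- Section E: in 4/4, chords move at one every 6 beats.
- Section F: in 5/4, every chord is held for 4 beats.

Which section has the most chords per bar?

Section D

A: each chord is 2.5 beats in 4/4, so 1.6 per bar.
B: each chord is 5 beats in 7/4, so 1.4 per bar.
C: each chord is 2 beats in 2/4, so 1 per bar.
D: each chord is 1.5 beats in 4/4, so 8/3 per bar.
E: each chord is 6 beats in 4/4, so 2/3 per bar.
F: each chord is 4 beats in 5/4, so 1.25 per bar.
Fastest is D at 8/3 chords/bar.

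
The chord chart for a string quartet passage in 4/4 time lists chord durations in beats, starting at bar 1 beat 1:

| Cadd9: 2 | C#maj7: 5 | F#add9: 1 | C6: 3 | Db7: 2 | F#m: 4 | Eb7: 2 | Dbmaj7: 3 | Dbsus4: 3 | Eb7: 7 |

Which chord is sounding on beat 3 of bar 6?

Dbsus4

Beat 3 of bar 6 is beat (6−1)×4 + 3 = 23 overall.
Running totals: Cadd9 ends at 2, C#maj7 ends at 7, F#add9 ends at 8, C6 ends at 11, Db7 ends at 13, F#m ends at 17, Eb7 ends at 19, Dbmaj7 ends at 22, Dbsus4 ends at 25.
Beat 23 falls within Dbsus4.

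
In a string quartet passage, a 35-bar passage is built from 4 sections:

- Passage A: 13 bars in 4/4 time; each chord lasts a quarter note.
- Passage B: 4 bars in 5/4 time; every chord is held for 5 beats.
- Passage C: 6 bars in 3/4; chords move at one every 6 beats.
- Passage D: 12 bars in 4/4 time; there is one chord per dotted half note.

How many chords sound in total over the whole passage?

75 chords

A: 13 bars × 4 beats = 52 beats; 1 beat/chord → 52 chords.
B: 4 bars × 5 beats = 20 beats; 5 beats/chord → 4 chords.
C: 6 bars × 3 beats = 18 beats; 6 beats/chord → 3 chords.
D: 12 bars × 4 beats = 48 beats; 3 beats/chord → 16 chords.
Total: 52 + 4 + 3 + 16 = 75.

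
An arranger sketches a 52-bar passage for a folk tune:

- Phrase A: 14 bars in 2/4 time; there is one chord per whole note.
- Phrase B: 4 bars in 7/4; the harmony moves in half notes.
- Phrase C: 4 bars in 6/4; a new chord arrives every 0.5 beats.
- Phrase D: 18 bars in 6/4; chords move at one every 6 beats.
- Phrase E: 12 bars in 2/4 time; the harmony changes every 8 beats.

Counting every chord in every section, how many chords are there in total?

A: 14 bars × 2 beats = 28 beats; 4 beats/chord → 7 chords.
B: 4 bars × 7 beats = 28 beats; 2 beats/chord → 14 chords.
C: 4 bars × 6 beats = 24 beats; 0.5 beats/chord → 48 chords.
D: 18 bars × 6 beats = 108 beats; 6 beats/chord → 18 chords.
E: 12 bars × 2 beats = 24 beats; 8 beats/chord → 3 chords.
Total: 7 + 14 + 48 + 18 + 3 = 90.

90 chords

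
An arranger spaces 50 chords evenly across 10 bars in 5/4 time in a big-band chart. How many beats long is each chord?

1 beat

10 bars × 5 beats/bar = 50 beats total.
50 beats ÷ 50 chords = 1 beats per chord.
(That is a quarter note.)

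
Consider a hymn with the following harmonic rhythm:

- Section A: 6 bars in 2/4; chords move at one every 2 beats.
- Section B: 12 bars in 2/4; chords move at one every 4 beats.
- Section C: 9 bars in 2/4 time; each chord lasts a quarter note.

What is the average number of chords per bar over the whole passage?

A: 6 × 2 = 12 beats ÷ 2 = 6 chords.
B: 12 × 2 = 24 beats ÷ 4 = 6 chords.
C: 9 × 2 = 18 beats ÷ 1 = 18 chords.
Overall: 30 chords over 27 bars → 30/27 = 10/9 chords per bar.

10/9 chords per bar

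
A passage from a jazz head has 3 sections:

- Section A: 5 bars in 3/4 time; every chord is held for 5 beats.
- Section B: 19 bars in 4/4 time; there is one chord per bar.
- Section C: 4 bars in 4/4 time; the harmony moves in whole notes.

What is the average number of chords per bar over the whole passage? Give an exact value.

13/14 chords per bar

A: 5 × 3 = 15 beats ÷ 5 = 3 chords.
B: 19 × 4 = 76 beats ÷ 4 = 19 chords.
C: 4 × 4 = 16 beats ÷ 4 = 4 chords.
Overall: 26 chords over 28 bars → 26/28 = 13/14 chords per bar.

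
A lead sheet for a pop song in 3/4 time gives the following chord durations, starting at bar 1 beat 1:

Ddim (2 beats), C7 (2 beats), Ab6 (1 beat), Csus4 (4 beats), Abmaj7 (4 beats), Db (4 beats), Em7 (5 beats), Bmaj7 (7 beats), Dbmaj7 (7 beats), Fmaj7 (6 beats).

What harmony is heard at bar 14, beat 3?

Beat 3 of bar 14 is beat (14−1)×3 + 3 = 42 overall.
Running totals: Ddim ends at 2, C7 ends at 4, Ab6 ends at 5, Csus4 ends at 9, Abmaj7 ends at 13, Db ends at 17, Em7 ends at 22, Bmaj7 ends at 29, Dbmaj7 ends at 36, Fmaj7 ends at 42.
Beat 42 falls within Fmaj7.

Fmaj7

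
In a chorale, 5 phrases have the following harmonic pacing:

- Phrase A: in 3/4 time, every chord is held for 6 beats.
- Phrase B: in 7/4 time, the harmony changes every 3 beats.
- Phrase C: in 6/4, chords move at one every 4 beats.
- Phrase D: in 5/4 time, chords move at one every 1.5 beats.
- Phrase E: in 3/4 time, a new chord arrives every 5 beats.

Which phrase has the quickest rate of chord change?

Phrase D

A: 3 beats/bar ÷ 6 beats/chord = 0.5 chords/bar.
B: 7 beats/bar ÷ 3 beats/chord = 7/3 chords/bar.
C: 6 beats/bar ÷ 4 beats/chord = 1.5 chords/bar.
D: 5 beats/bar ÷ 1.5 beats/chord = 10/3 chords/bar.
E: 3 beats/bar ÷ 5 beats/chord = 0.6 chords/bar.
Fastest is D at 10/3 chords/bar.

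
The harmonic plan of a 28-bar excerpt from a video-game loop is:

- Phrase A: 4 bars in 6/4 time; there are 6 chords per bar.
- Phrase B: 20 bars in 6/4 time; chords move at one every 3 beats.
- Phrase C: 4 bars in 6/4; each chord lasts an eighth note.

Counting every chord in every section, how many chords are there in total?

112 chords

A: 4·6 = 24 beats, 24/1 = 24 chords.
B: 20·6 = 120 beats, 120/3 = 40 chords.
C: 4·6 = 24 beats, 24/0.5 = 48 chords.
Total: 24 + 40 + 48 = 112.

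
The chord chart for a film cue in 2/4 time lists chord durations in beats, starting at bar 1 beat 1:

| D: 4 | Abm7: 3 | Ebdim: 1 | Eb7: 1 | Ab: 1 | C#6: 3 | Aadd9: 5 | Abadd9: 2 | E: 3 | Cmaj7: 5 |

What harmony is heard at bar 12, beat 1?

Beat 1 of bar 12 is beat (12−1)×2 + 1 = 23 overall.
Running totals: D ends at 4, Abm7 ends at 7, Ebdim ends at 8, Eb7 ends at 9, Ab ends at 10, C#6 ends at 13, Aadd9 ends at 18, Abadd9 ends at 20, E ends at 23.
Beat 23 falls within E.

E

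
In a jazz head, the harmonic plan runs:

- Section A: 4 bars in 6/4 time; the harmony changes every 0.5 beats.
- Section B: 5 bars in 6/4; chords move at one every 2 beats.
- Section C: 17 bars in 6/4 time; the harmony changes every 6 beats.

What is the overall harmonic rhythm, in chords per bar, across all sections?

A: 4 bars of 6 beats is 24 beats; at 0.5 beats each that's 48 chords.
B: 5 bars of 6 beats is 30 beats; at 2 beats each that's 15 chords.
C: 17 bars of 6 beats is 102 beats; at 6 beats each that's 17 chords.
Overall: 80 chords over 26 bars → 80/26 = 40/13 chords per bar.

40/13 chords per bar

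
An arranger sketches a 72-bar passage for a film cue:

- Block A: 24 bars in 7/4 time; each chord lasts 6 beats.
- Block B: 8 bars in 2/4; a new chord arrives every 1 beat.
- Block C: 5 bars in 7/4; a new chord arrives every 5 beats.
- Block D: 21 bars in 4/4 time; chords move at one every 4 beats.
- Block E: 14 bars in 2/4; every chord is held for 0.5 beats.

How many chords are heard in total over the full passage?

A: 24·7 = 168 beats, 168/6 = 28 chords.
B: 8·2 = 16 beats, 16/1 = 16 chords.
C: 5·7 = 35 beats, 35/5 = 7 chords.
D: 21·4 = 84 beats, 84/4 = 21 chords.
E: 14·2 = 28 beats, 28/0.5 = 56 chords.
Total: 28 + 16 + 7 + 21 + 56 = 128.

128 chords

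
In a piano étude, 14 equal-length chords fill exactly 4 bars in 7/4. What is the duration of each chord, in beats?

4 bars × 7 beats/bar = 28 beats total.
28 beats ÷ 14 chords = 2 beats per chord.
(That is a half note.)

2 beats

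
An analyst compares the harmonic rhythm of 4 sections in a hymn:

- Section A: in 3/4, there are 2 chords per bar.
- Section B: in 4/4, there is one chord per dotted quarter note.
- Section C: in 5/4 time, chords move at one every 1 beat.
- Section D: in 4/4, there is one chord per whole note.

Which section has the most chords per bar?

A: 3/1.5 = 2 chords/bar.
B: 4/1.5 = 8/3 chords/bar.
C: 5/1 = 5 chords/bar.
D: 4/4 = 1 chord/bar.
Fastest is C at 5 chords/bar.

Section C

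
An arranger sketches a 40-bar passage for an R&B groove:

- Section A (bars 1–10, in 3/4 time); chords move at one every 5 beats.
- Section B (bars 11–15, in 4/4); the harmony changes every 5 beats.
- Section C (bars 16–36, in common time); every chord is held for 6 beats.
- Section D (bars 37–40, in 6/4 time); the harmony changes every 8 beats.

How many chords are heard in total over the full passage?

27 chords

A: 10 bars × 3 beats = 30 beats; 5 beats/chord → 6 chords.
B: 5 bars × 4 beats = 20 beats; 5 beats/chord → 4 chords.
C: 21 bars × 4 beats = 84 beats; 6 beats/chord → 14 chords.
D: 4 bars × 6 beats = 24 beats; 8 beats/chord → 3 chords.
Total: 6 + 4 + 14 + 3 = 27.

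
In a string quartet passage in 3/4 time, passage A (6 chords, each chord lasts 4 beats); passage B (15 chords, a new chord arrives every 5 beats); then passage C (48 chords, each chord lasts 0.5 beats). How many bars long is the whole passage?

A: 6 × 4 = 24 beats = 8 bars.
B: 15 × 5 = 75 beats = 25 bars.
C: 48 × 0.5 = 24 beats = 8 bars.
Total: 8 + 25 + 8 = 41 bars.

41 bars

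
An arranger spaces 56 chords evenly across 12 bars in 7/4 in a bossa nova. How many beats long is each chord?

12 bars × 7 beats/bar = 84 beats total.
84 beats ÷ 56 chords = 1.5 beats per chord.
(That is a dotted quarter note.)

1.5 beats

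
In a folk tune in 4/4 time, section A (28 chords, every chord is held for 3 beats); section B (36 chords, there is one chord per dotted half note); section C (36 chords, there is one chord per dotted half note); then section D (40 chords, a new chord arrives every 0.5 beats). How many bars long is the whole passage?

A: 28 × 3 = 84 beats = 21 bars.
B: 36 × 3 = 108 beats = 27 bars.
C: 36 × 3 = 108 beats = 27 bars.
D: 40 × 0.5 = 20 beats = 5 bars.
Total: 21 + 27 + 27 + 5 = 80 bars.

80 bars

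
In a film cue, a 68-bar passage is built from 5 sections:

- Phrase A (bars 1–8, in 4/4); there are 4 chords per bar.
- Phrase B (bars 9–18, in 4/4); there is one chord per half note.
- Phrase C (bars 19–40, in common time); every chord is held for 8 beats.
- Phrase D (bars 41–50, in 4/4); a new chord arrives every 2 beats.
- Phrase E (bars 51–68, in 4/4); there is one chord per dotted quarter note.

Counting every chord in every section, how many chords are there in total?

A: 8 bars × 4 beats = 32 beats; 1 beat/chord → 32 chords.
B: 10 bars × 4 beats = 40 beats; 2 beats/chord → 20 chords.
C: 22 bars × 4 beats = 88 beats; 8 beats/chord → 11 chords.
D: 10 bars × 4 beats = 40 beats; 2 beats/chord → 20 chords.
E: 18 bars × 4 beats = 72 beats; 1.5 beats/chord → 48 chords.
Total: 32 + 20 + 11 + 20 + 48 = 131.

131 chords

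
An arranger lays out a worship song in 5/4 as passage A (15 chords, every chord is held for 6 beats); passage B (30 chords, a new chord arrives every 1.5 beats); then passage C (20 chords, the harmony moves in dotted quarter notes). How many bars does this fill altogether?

A: 15 × 6 = 90 beats = 18 bars.
B: 30 × 1.5 = 45 beats = 9 bars.
C: 20 × 1.5 = 30 beats = 6 bars.
Total: 18 + 9 + 6 = 33 bars.

33 bars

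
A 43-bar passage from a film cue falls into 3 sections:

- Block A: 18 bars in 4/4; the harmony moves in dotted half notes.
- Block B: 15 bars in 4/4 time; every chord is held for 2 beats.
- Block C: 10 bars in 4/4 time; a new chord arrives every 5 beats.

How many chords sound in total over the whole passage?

62 chords

A: 18·4 = 72 beats, 72/3 = 24 chords.
B: 15·4 = 60 beats, 60/2 = 30 chords.
C: 10·4 = 40 beats, 40/5 = 8 chords.
Total: 24 + 30 + 8 = 62.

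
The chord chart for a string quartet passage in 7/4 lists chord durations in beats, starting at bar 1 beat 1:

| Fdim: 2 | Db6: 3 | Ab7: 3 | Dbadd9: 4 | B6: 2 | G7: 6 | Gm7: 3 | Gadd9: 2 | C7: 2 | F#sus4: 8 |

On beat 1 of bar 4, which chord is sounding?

Gm7

Beat 1 of bar 4 is beat (4−1)×7 + 1 = 22 overall.
Running totals: Fdim ends at 2, Db6 ends at 5, Ab7 ends at 8, Dbadd9 ends at 12, B6 ends at 14, G7 ends at 20, Gm7 ends at 23.
Beat 22 falls within Gm7.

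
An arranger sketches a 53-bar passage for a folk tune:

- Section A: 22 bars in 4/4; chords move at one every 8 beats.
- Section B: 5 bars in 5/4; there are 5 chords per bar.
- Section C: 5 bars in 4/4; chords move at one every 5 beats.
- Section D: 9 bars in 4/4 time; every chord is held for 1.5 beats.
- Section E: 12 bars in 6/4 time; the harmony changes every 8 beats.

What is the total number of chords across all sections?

73 chords

A: 22·4 = 88 beats, 88/8 = 11 chords.
B: 5·5 = 25 beats, 25/1 = 25 chords.
C: 5·4 = 20 beats, 20/5 = 4 chords.
D: 9·4 = 36 beats, 36/1.5 = 24 chords.
E: 12·6 = 72 beats, 72/8 = 9 chords.
Total: 11 + 25 + 4 + 24 + 9 = 73.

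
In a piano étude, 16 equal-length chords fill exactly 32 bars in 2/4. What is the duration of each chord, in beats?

4 beats

32 bars × 2 beats/bar = 64 beats total.
64 beats ÷ 16 chords = 4 beats per chord.
(That is a whole note.)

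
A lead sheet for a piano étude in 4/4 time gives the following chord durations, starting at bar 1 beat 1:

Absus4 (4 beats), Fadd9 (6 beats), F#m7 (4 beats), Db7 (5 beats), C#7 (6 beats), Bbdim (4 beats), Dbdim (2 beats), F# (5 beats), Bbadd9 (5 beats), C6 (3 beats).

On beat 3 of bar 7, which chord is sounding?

Beat 3 of bar 7 is beat (7−1)×4 + 3 = 27 overall.
Running totals: Absus4 ends at 4, Fadd9 ends at 10, F#m7 ends at 14, Db7 ends at 19, C#7 ends at 25, Bbdim ends at 29.
Beat 27 falls within Bbdim.

Bbdim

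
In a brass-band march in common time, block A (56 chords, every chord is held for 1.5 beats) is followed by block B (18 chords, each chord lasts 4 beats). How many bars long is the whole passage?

39 bars

A: 56 × 1.5 = 84 beats = 21 bars.
B: 18 × 4 = 72 beats = 18 bars.
Total: 21 + 18 = 39 bars.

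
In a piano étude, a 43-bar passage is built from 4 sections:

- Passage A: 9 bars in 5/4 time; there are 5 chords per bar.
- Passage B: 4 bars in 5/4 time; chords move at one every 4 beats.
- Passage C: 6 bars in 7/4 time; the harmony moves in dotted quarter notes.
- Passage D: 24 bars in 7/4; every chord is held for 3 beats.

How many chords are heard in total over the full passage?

134 chords

A: 9 bars × 5 beats = 45 beats; 1 beat/chord → 45 chords.
B: 4 bars × 5 beats = 20 beats; 4 beats/chord → 5 chords.
C: 6 bars × 7 beats = 42 beats; 1.5 beats/chord → 28 chords.
D: 24 bars × 7 beats = 168 beats; 3 beats/chord → 56 chords.
Total: 45 + 5 + 28 + 56 = 134.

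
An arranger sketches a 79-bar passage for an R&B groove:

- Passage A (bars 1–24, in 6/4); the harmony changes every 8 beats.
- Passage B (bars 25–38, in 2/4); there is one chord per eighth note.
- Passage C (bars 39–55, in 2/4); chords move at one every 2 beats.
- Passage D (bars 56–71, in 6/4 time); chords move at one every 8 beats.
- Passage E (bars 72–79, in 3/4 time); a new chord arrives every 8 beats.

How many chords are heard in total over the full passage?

A: 24 bars × 6 beats = 144 beats; 8 beats/chord → 18 chords.
B: 14 bars × 2 beats = 28 beats; 0.5 beats/chord → 56 chords.
C: 17 bars × 2 beats = 34 beats; 2 beats/chord → 17 chords.
D: 16 bars × 6 beats = 96 beats; 8 beats/chord → 12 chords.
E: 8 bars × 3 beats = 24 beats; 8 beats/chord → 3 chords.
Total: 18 + 56 + 17 + 12 + 3 = 106.

106 chords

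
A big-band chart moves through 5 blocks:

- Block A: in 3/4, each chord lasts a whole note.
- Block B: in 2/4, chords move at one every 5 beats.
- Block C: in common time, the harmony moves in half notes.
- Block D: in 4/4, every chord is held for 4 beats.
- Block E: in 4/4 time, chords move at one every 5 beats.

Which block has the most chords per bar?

Block C

A: 3 beats/bar ÷ 4 beats/chord = 0.75 chords/bar.
B: 2 beats/bar ÷ 5 beats/chord = 0.4 chords/bar.
C: 4 beats/bar ÷ 2 beats/chord = 2 chords/bar.
D: 4 beats/bar ÷ 4 beats/chord = 1 chord/bar.
E: 4 beats/bar ÷ 5 beats/chord = 0.8 chords/bar.
Fastest is C at 2 chords/bar.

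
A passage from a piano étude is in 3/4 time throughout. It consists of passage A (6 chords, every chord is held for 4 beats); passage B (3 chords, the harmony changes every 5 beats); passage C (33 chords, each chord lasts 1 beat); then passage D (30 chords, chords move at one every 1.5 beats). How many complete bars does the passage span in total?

A: 6 × 4 = 24 beats = 8 bars.
B: 3 × 5 = 15 beats = 5 bars.
C: 33 × 1 = 33 beats = 11 bars.
D: 30 × 1.5 = 45 beats = 15 bars.
Total: 8 + 5 + 11 + 15 = 39 bars.

39 bars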